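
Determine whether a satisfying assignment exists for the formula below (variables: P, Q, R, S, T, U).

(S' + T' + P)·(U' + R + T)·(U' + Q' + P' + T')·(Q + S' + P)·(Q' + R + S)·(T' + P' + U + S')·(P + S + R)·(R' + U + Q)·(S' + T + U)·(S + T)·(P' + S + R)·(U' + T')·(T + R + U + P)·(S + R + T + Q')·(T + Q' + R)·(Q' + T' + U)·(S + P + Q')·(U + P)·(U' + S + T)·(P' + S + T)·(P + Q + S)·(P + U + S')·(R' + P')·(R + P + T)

Case S = 1:
Case T = 0:
(U) alone gives U = 1.
(R) alone gives R = 1.
(P') alone gives P = 0.
(Q) alone gives Q = 1.
This assignment satisfies each clause.
A satisfying assignment: P ↦ 0; Q ↦ 1; R ↦ 1; S ↦ 1; T ↦ 0; U ↦ 1.

Yes, satisfiable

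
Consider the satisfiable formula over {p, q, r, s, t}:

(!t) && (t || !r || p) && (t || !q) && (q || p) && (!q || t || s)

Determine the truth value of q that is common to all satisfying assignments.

False

Suppose q = true.
Unit clause (!t) forces t = false.
But (t) is also a unit clause — contradiction.
So every satisfying assignment has q = False.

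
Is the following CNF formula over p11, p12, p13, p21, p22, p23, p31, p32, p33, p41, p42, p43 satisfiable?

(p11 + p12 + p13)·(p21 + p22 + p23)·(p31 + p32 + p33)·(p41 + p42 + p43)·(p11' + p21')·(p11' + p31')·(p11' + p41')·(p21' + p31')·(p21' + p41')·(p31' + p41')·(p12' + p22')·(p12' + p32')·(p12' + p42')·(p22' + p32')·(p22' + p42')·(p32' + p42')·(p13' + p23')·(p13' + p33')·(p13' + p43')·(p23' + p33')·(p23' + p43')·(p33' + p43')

Try p11 = 0.
Try p12 = 1.
Unit clause (p22') forces p22 = 0.
Unit clause (p32') forces p32 = 0.
Unit clause (p42') forces p42 = 0.
Try p21 = 1.
Unit clause (p31') forces p31 = 0.
Unit clause (p33) forces p33 = 1.
Unit clause (p41') forces p41 = 0.
Unit clause (p43) forces p43 = 1.
But (p43') is also a unit clause — contradiction.
Backtrack on p21: now try p21 = 0.
Unit clause (p23) forces p23 = 1.
Unit clause (p13') forces p13 = 0.
Unit clause (p33') forces p33 = 0.
Unit clause (p31) forces p31 = 1.
Unit clause (p41') forces p41 = 0.
Unit clause (p43) forces p43 = 1.
But (p43') is also a unit clause — contradiction.
Both values of p21 lead to a conflict.
Backtrack on p12: now try p12 = 0.
Unit clause (p13) forces p13 = 1.
Unit clause (p23') forces p23 = 0.
Unit clause (p33') forces p33 = 0.
Unit clause (p43') forces p43 = 0.
Try p21 = 1.
Unit clause (p31') forces p31 = 0.
Unit clause (p32) forces p32 = 1.
Unit clause (p41') forces p41 = 0.
Unit clause (p42) forces p42 = 1.
But (p42') is also a unit clause — contradiction.
Backtrack on p21: now try p21 = 0.
Unit clause (p22) forces p22 = 1.
Unit clause (p32') forces p32 = 0.
Unit clause (p31) forces p31 = 1.
Unit clause (p41') forces p41 = 0.
Unit clause (p42) forces p42 = 1.
But (p42') is also a unit clause — contradiction.
Both values of p21 lead to a conflict.
Both values of p12 lead to a conflict.
Backtrack on p11: now try p11 = 1.
Unit clause (p21') forces p21 = 0.
Unit clause (p31') forces p31 = 0.
Unit clause (p41') forces p41 = 0.
Try p22 = 1.
Unit clause (p12') forces p12 = 0.
Unit clause (p32') forces p32 = 0.
Unit clause (p33) forces p33 = 1.
Unit clause (p42') forces p42 = 0.
Unit clause (p43) forces p43 = 1.
But (p43') is also a unit clause — contradiction.
Backtrack on p22: now try p22 = 0.
Unit clause (p23) forces p23 = 1.
Unit clause (p13') forces p13 = 0.
Unit clause (p33') forces p33 = 0.
Unit clause (p32) forces p32 = 1.
Unit clause (p12') forces p12 = 0.
Unit clause (p42') forces p42 = 0.
Unit clause (p43) forces p43 = 1.
But (p43') is also a unit clause — contradiction.
Both values of p22 lead to a conflict.
Both values of p11 lead to a conflict.
No assignment satisfies every clause.

No, unsatisfiable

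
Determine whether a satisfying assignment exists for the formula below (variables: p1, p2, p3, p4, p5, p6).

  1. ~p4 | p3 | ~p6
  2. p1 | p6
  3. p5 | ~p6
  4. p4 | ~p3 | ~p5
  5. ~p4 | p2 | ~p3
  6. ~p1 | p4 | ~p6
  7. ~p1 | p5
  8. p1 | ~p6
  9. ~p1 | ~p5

Try p1 = 1.
Unit clause (p5) forces p5 = 1.
That conflicts with the unit clause (~p5).
Undo p1 and try p1 = 0.
Unit clause (p6) forces p6 = 1.
That conflicts with the unit clause (~p6).
Both values of p1 lead to a conflict.
No assignment satisfies every clause.

No, unsatisfiable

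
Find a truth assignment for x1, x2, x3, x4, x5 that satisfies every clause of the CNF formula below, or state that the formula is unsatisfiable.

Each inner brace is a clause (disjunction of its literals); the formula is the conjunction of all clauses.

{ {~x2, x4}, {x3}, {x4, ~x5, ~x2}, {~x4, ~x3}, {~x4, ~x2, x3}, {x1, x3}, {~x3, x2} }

(x3) alone gives x3 = 1.
(~x4) alone gives x4 = 0.
(~x2) alone gives x2 = 0.
But (x2) is also a unit clause — contradiction.

UNSATISFIABLE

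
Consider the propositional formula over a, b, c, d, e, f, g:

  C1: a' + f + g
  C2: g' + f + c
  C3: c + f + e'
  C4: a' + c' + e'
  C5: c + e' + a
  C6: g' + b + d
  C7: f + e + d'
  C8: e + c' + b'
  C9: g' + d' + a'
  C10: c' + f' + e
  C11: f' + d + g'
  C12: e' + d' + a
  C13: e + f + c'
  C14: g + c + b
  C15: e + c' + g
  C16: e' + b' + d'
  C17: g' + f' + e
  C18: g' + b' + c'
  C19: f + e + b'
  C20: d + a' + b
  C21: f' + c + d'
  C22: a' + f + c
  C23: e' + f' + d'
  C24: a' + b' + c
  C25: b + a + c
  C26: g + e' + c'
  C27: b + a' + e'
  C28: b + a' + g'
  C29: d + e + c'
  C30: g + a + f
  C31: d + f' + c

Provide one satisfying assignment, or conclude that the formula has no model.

Suppose a = 0.
Suppose c = 1.
Suppose e = 1.
(d') alone gives d = 0.
(g) alone gives g = 1.
(b) alone gives b = 1.
That conflicts with the unit clause (b').
That branch fails; take e = 0 instead.
(b') alone gives b = 0.
(f') alone gives f = 0.
That conflicts with the unit clause (f).
Neither e = 1 nor e = 0 works.
That branch fails; take c = 0 instead.
(e') alone gives e = 0.
(b) alone gives b = 1.
(f) alone gives f = 1.
(g') alone gives g = 0.
(d') alone gives d = 0.
That conflicts with the unit clause (d).
Neither c = 1 nor c = 0 works.
That branch fails; take a = 1 instead.
Suppose f = 1.
Suppose c = 0.
(d') alone gives d = 0.
That conflicts with the unit clause (d).
That branch fails; take c = 1 instead.
(e') alone gives e = 0.
That conflicts with the unit clause (e).
Neither c = 1 nor c = 0 works.
That branch fails; take f = 0 instead.
(g) alone gives g = 1.
(c) alone gives c = 1.
(e') alone gives e = 0.
That conflicts with the unit clause (e).
Neither f = 1 nor f = 0 works.
Neither a = 1 nor a = 0 works.

UNSATISFIABLE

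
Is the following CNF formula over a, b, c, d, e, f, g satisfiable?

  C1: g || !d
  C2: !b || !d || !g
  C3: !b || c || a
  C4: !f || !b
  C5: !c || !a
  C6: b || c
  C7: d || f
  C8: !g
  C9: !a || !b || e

Satisfiable

Unit clause (!g) forces g = false.
Unit clause (!d) forces d = false.
Unit clause (f) forces f = true.
Unit clause (!b) forces b = false.
Unit clause (c) forces c = true.
Unit clause (!a) forces a = false.
All clauses hold; e can take either value.
A satisfying assignment: a: false,  b: false,  c: true,  d: false,  e: true,  f: true,  g: false.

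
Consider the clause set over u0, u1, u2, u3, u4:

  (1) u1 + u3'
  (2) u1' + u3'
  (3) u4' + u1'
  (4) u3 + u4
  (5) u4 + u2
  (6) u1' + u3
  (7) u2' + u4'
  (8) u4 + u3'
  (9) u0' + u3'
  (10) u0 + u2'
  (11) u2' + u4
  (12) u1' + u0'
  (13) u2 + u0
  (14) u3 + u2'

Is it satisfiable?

Branch on u1: set u1 = 0.
The clause (u3') is unit, so u3 = 0.
The clause (u4) is unit, so u4 = 1.
The clause (u2') is unit, so u2 = 0.
The clause (u0) is unit, so u0 = 1.
All clauses are satisfied.
A satisfying assignment: u0: 1, u1: 0, u2: 0, u3: 0, u4: 1.

Satisfiable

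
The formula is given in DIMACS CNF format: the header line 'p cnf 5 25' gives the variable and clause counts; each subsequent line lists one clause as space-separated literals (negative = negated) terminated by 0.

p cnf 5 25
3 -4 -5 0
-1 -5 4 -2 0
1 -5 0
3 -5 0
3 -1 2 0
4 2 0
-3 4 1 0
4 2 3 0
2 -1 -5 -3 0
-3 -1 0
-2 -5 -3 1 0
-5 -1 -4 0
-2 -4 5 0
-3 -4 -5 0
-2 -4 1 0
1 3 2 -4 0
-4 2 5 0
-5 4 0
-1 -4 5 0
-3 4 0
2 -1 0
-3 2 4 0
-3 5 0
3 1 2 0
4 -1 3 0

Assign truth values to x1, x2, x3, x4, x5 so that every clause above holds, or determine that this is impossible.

Branch on x1: set x1 = False.
From the singleton clause (¬x5), x5 = False.
From the singleton clause (¬x3), x3 = False.
From the singleton clause (x2), x2 = True.
From the singleton clause (¬x4), x4 = False.
Every clause now holds.

x1: False; x2: True; x3: False; x4: False; x5: False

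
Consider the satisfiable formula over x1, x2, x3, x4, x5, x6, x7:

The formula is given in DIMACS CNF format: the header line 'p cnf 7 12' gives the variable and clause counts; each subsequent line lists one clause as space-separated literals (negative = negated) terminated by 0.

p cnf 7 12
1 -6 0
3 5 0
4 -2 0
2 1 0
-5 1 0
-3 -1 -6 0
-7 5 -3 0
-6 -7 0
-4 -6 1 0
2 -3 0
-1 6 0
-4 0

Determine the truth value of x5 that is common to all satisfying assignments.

True

Suppose x5 = False.
Unit clause (x3) forces x3 = True.
Unit clause (¬x7) forces x7 = False.
Unit clause (x2) forces x2 = True.
Unit clause (x4) forces x4 = True.
Now (¬x4) is unsatisfied and unit — conflict.
So every satisfying assignment has x5 = True.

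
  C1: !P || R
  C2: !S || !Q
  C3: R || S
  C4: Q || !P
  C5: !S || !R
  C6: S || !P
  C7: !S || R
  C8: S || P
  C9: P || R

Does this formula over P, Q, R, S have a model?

No

Try P = false.
From the singleton clause (S), S = true.
From the singleton clause (!Q), Q = false.
From the singleton clause (!R), R = false.
Now (R) is unsatisfied and unit — conflict.
That branch fails; take P = true instead.
From the singleton clause (R), R = true.
From the singleton clause (Q), Q = true.
From the singleton clause (!S), S = false.
Now (S) is unsatisfied and unit — conflict.
Both values of P lead to a conflict.
No assignment satisfies every clause.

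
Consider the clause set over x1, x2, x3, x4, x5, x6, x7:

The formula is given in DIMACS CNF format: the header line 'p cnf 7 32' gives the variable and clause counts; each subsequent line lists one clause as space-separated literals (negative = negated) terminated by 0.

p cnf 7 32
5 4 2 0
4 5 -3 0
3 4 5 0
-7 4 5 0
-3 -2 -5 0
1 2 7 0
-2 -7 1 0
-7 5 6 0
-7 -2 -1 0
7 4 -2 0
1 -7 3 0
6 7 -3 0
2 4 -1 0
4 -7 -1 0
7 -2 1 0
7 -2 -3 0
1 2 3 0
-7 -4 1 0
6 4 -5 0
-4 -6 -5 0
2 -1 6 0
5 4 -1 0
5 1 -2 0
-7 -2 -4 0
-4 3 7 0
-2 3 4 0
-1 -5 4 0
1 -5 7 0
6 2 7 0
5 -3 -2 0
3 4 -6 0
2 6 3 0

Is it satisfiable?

Yes, satisfiable

Try x5 = False.
Try x4 = True.
Try x7 = True.
The clause (x6) is unit, so x6 = True.
The clause (x1) is unit, so x1 = True.
The clause (¬x2) is unit, so x2 = False.
No clause remains; x3 is free.
A satisfying assignment: x1 ↦ True,  x2 ↦ False,  x3 ↦ True,  x4 ↦ True,  x5 ↦ False,  x6 ↦ True,  x7 ↦ True.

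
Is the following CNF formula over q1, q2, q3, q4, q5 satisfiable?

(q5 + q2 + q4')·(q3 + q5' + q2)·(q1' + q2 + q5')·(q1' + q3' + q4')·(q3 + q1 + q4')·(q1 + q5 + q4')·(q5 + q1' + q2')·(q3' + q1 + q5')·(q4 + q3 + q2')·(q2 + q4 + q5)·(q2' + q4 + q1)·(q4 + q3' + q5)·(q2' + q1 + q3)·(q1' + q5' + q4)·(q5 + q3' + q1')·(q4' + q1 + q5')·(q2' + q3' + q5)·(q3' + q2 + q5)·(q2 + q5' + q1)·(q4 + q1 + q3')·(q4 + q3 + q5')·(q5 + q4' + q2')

Yes, satisfiable

Branch on q5: set q5 = 1.
Branch on q3: set q3 = 0.
(q2) alone gives q2 = 1.
(q4) alone gives q4 = 1.
(q1) alone gives q1 = 1.
This assignment satisfies each clause.
A satisfying assignment: q1=1; q2=1; q3=0; q4=1; q5=1.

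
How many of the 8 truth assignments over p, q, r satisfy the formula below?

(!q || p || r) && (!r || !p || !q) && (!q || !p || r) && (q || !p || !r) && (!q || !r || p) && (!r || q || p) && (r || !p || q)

1

There are 2^3 = 8 truth assignments over (p, q, r).
Split on r. With r = true, the clauses containing r are satisfied and !r drops from the rest; 0 of the 2^2 = 4 assignments to the other variables satisfy what remains.
With r = false, by the same count on the reduced clause set, 1 assignment works.
Total: 0 + 1 = 1.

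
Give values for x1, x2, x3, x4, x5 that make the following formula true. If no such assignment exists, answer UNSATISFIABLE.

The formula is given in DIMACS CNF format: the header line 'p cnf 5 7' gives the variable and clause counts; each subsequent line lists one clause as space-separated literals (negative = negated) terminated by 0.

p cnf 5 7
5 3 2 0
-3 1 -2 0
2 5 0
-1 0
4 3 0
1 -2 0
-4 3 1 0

x1=False; x2=False; x3=True; x4=True; x5=True

From the singleton clause (¬x1), x1 = False.
From the singleton clause (¬x2), x2 = False.
From the singleton clause (x5), x5 = True.
Suppose x4 = True.
From the singleton clause (x3), x3 = True.
All clauses are satisfied.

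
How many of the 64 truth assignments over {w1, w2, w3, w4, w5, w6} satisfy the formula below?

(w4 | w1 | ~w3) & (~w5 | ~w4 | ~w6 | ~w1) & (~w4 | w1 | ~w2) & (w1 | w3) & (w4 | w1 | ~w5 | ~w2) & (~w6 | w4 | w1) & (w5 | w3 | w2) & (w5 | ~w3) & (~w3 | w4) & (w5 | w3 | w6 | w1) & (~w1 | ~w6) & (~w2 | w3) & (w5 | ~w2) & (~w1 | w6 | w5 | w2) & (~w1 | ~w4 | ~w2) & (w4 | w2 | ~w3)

There are 2^6 = 64 truth assignments over (w1, w2, w3, w4, w5, w6).
Split on w6. With w6 = 1, the clauses containing w6 are satisfied and ~w6 drops from the rest; 1 of the 2^5 = 32 assignments to the other variables satisfy what remains.
With w6 = 0, by the same count on the reduced clause set, 4 assignments work.
Total: 1 + 4 = 5.

5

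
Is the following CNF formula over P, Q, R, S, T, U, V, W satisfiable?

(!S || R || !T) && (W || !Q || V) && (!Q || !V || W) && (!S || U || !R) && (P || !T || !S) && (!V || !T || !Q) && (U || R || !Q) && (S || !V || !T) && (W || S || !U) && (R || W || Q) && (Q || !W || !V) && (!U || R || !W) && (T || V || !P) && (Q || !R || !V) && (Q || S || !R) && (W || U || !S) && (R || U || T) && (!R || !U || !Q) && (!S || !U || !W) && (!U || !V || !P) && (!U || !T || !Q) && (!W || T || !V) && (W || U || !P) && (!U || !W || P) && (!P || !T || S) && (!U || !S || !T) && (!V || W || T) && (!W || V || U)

Satisfiable

Try S = true.
Try R = true.
(U) alone gives U = true.
(!Q) alone gives Q = false.
(!V) alone gives V = false.
(!W) alone gives W = false.
(!T) alone gives T = false.
(!P) alone gives P = false.
All clauses are satisfied.
A satisfying assignment: P=false, Q=false, R=true, S=true, T=false, U=true, V=false, W=false.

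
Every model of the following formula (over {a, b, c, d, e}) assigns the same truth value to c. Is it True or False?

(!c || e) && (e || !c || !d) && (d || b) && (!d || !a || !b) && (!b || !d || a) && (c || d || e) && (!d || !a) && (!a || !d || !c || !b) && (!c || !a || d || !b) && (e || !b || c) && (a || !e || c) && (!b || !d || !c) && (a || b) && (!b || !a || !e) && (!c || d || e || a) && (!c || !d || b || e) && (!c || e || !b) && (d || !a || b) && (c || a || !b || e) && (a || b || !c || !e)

Suppose c = false.
Branch on d: set d = true.
The clause (!a) is unit, so a = false.
The clause (!b) is unit, so b = false.
That conflicts with the unit clause (b).
That branch fails; take d = false instead.
The clause (b) is unit, so b = true.
The clause (e) is unit, so e = true.
The clause (a) is unit, so a = true.
That conflicts with the unit clause (!a).
Both values of d lead to a conflict.
So every satisfying assignment has c = True.

True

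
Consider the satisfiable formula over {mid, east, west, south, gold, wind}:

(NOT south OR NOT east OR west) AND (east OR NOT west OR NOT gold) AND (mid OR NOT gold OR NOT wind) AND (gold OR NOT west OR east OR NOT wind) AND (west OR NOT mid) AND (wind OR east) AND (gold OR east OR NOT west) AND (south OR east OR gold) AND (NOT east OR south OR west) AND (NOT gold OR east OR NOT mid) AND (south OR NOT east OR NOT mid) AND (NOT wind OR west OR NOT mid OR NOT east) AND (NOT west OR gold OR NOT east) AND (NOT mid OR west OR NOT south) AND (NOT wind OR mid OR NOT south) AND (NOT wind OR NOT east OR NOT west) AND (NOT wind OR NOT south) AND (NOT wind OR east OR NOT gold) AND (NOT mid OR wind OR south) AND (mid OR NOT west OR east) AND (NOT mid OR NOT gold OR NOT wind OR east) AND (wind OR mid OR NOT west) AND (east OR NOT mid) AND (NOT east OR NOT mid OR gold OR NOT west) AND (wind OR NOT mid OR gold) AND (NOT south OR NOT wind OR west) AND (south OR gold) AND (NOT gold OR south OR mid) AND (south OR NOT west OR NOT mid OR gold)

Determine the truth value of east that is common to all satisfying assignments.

Suppose east = false.
The clause (wind) is unit, so wind = true.
The clause (NOT south) is unit, so south = false.
The clause (gold) is unit, so gold = true.
Now (NOT gold) is unsatisfied and unit — conflict.
So every satisfying assignment has east = True.

True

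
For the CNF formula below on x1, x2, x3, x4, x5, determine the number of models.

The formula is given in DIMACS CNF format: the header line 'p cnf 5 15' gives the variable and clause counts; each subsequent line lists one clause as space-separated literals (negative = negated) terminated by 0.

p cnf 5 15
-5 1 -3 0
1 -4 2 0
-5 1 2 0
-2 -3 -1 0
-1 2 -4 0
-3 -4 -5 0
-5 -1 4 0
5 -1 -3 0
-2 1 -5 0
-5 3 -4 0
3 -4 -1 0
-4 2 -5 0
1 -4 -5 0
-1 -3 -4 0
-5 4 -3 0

There are 2^5 = 32 truth assignments over (x1, x2, x3, x4, x5).
Split on x5. With x5 = True, the clauses containing x5 are satisfied and ¬x5 drops from the rest; 0 of the 2^4 = 16 assignments to the other variables satisfy what remains.
With x5 = False, by the same count on the reduced clause set, 8 assignments work.
(One model: x1=F, x2=F, x3=F, x4=F, x5=F.)
Total: 0 + 8 = 8.

8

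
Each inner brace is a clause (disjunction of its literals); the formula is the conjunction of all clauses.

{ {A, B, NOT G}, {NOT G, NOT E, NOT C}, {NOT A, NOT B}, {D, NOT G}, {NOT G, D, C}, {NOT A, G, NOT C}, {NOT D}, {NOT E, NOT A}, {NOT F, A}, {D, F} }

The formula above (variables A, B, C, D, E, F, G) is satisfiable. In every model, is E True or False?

Suppose E = true.
Unit clause (NOT D) forces D = false.
Unit clause (NOT G) forces G = false.
Unit clause (NOT A) forces A = false.
Unit clause (NOT F) forces F = false.
Now (F) is unsatisfied and unit — conflict.
So every satisfying assignment has E = False.

False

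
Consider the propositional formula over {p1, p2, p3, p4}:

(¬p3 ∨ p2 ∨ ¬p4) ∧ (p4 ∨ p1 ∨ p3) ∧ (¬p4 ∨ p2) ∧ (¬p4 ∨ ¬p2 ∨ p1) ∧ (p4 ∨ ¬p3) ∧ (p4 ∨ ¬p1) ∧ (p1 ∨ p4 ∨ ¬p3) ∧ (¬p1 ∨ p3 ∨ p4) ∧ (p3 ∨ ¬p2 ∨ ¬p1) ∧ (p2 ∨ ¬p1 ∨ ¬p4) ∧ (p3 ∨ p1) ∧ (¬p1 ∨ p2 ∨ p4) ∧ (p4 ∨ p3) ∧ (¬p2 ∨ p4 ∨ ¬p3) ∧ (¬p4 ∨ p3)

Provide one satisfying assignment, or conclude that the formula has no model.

p1=True,  p2=True,  p3=True,  p4=True

Case p4 = True:
The clause (p2) is unit, so p2 = True.
The clause (p1) is unit, so p1 = True.
The clause (p3) is unit, so p3 = True.
All clauses are satisfied.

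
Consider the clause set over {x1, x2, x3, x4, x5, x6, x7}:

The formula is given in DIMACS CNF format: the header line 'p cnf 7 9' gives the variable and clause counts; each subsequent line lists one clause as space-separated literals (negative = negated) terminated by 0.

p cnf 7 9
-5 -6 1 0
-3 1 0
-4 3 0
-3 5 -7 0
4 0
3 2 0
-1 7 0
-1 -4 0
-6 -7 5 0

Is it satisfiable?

Unsatisfiable

(x4) alone gives x4 = True.
(x3) alone gives x3 = True.
(x1) alone gives x1 = True.
But (¬x1) is also a unit clause — contradiction.
No assignment satisfies every clause.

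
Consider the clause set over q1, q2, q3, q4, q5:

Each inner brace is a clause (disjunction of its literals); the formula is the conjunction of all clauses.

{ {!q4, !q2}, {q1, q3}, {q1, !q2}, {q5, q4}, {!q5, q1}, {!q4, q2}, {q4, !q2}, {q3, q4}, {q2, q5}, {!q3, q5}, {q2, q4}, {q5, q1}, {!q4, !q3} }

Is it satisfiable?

Try q4 = false.
Unit clause (q5) forces q5 = true.
Unit clause (q1) forces q1 = true.
Unit clause (!q2) forces q2 = false.
That conflicts with the unit clause (q2).
That branch fails; take q4 = true instead.
Unit clause (!q2) forces q2 = false.
That conflicts with the unit clause (q2).
Either choice for q4 ends in contradiction.
No assignment satisfies every clause.

Unsatisfiable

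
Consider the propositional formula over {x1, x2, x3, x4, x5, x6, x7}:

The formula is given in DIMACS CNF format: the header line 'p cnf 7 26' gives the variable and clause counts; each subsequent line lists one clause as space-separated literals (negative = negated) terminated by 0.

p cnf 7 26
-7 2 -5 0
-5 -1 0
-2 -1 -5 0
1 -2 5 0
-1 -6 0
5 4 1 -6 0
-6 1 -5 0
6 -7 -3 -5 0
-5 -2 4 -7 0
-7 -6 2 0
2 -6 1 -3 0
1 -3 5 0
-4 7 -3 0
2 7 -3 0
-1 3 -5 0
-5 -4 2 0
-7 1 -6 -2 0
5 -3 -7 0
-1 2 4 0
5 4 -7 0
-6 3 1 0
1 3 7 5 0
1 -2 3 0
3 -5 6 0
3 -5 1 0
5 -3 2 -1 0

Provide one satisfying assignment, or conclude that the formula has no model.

Try x5 = False.
Try x1 = True.
From the singleton clause (¬x6), x6 = False.
Try x3 = False.
Try x2 = False.
From the singleton clause (x4), x4 = True.
No clause remains; x7 is free.

x1=True,  x2=False,  x3=False,  x4=True,  x5=False,  x6=False,  x7=False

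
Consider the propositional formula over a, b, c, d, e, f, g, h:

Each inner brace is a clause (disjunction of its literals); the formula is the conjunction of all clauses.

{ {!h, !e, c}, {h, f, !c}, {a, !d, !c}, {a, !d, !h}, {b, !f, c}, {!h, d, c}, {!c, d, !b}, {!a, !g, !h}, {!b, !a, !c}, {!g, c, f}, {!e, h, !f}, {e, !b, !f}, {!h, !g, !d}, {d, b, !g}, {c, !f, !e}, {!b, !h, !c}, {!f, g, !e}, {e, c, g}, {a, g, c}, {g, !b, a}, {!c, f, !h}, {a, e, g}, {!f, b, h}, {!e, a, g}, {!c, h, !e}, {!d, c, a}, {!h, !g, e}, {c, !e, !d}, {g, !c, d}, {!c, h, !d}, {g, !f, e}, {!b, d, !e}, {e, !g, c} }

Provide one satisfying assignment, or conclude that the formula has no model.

Suppose h = false.
Suppose f = false.
Unit clause (!c) forces c = false.
Unit clause (!g) forces g = false.
Unit clause (e) forces e = true.
Unit clause (a) forces a = true.
Unit clause (!d) forces d = false.
Unit clause (!b) forces b = false.
All clauses are satisfied.

a ↦ true; b ↦ false; c ↦ false; d ↦ false; e ↦ true; f ↦ false; g ↦ false; h ↦ false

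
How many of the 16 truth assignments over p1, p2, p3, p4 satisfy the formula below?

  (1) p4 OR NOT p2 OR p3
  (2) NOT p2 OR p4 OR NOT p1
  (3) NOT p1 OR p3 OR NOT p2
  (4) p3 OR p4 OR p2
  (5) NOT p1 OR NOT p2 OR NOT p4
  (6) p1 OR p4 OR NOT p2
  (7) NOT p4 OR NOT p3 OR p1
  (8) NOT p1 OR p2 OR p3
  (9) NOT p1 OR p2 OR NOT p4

There are 2^4 = 16 truth assignments over (p1, p2, p3, p4).
Check each against the 9 clauses (columns in the order p1, p2, p3, p4):
  F F F F  ✗ fails (p3 OR p4 OR p2)
  F F F T  ✓ satisfies all
  F F T F  ✓ satisfies all
  F F T T  ✗ fails (NOT p4 OR NOT p3 OR p1)
  F T F F  ✗ fails (p4 OR NOT p2 OR p3)
  F T F T  ✓ satisfies all
  F T T F  ✗ fails (p1 OR p4 OR NOT p2)
  F T T T  ✗ fails (NOT p4 OR NOT p3 OR p1)
  T F F F  ✗ fails (p3 OR p4 OR p2)
  T F F T  ✗ fails (NOT p1 OR p2 OR p3)
  T F T F  ✓ satisfies all
  T F T T  ✗ fails (NOT p1 OR p2 OR NOT p4)
  T T F F  ✗ fails (p4 OR NOT p2 OR p3)
  T T F T  ✗ fails (NOT p1 OR p3 OR NOT p2)
  T T T F  ✗ fails (NOT p2 OR p4 OR NOT p1)
  T T T T  ✗ fails (NOT p1 OR NOT p2 OR NOT p4)
4 of the 16 rows are models.

4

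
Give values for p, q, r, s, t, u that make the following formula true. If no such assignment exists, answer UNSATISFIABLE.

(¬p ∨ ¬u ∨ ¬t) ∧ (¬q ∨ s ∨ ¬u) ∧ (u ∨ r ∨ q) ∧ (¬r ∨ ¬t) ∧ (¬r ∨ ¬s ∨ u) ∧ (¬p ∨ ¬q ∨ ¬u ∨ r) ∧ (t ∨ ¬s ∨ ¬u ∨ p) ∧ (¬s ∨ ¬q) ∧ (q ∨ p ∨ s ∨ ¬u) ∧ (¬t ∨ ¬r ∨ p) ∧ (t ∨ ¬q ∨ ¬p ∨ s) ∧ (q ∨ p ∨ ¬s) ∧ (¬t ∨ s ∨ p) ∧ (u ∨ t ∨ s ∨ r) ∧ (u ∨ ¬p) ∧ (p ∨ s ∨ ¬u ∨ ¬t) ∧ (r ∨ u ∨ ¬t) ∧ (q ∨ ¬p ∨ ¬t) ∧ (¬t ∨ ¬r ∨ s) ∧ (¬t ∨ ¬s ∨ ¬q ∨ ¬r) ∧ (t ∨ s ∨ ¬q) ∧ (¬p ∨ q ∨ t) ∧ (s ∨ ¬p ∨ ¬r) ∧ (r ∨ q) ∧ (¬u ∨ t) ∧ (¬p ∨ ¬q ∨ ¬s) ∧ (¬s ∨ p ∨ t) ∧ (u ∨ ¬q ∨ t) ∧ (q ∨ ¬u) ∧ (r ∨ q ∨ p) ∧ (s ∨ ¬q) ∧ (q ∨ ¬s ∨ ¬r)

p: False,  q: False,  r: True,  s: False,  t: False,  u: False

Try r = True.
From the singleton clause (¬t), t = False.
From the singleton clause (¬u), u = False.
From the singleton clause (¬s), s = False.
From the singleton clause (¬p), p = False.
From the singleton clause (¬q), q = False.
This assignment satisfies each clause.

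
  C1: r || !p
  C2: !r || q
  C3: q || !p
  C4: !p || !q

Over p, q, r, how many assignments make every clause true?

3

There are 2^3 = 8 truth assignments over (p, q, r).
Check each against the 4 clauses (columns in the order p, q, r):
  F F F  ✓ satisfies all
  F F T  ✗ fails (!r || q)
  F T F  ✓ satisfies all
  F T T  ✓ satisfies all
  T F F  ✗ fails (r || !p)
  T F T  ✗ fails (!r || q)
  T T F  ✗ fails (r || !p)
  T T T  ✗ fails (!p || !q)
3 of the 8 rows are models.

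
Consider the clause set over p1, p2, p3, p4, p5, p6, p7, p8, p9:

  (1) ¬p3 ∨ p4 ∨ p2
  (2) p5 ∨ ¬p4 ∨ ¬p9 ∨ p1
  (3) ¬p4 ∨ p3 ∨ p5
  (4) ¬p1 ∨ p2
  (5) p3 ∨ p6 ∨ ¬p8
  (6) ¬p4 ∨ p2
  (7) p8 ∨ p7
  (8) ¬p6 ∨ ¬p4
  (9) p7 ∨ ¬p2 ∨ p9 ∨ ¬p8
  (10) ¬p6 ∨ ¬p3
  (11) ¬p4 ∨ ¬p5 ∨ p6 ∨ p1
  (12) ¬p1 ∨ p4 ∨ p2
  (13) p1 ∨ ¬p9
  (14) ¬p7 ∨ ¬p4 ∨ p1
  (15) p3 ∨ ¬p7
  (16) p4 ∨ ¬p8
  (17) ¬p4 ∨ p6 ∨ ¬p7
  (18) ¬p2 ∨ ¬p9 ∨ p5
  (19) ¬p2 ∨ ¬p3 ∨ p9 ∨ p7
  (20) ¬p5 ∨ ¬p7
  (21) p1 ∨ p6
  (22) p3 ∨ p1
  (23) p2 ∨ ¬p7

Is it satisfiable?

Yes

Case p1 = True:
Unit clause (p2) forces p2 = True.
Case p8 = False:
Unit clause (p7) forces p7 = True.
Unit clause (p3) forces p3 = True.
Unit clause (¬p6) forces p6 = False.
Unit clause (¬p4) forces p4 = False.
Unit clause (¬p5) forces p5 = False.
Unit clause (¬p9) forces p9 = False.
All clauses are satisfied.
A satisfying assignment: p1 ↦ True,  p2 ↦ True,  p3 ↦ True,  p4 ↦ False,  p5 ↦ False,  p6 ↦ False,  p7 ↦ True,  p8 ↦ False,  p9 ↦ False.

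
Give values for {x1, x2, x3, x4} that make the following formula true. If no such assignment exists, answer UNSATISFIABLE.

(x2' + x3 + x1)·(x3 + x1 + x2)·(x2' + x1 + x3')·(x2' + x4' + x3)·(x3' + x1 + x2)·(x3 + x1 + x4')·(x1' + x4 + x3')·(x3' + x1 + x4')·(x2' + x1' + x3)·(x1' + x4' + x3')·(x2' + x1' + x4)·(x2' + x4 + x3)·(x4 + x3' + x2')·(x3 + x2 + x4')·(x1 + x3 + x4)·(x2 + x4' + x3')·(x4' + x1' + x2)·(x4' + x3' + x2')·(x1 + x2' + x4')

x1=1; x2=0; x3=0; x4=0

Suppose x2 = 0.
Suppose x3 = 0.
The clause (x1) is unit, so x1 = 1.
The clause (x4') is unit, so x4 = 0.
All clauses are satisfied.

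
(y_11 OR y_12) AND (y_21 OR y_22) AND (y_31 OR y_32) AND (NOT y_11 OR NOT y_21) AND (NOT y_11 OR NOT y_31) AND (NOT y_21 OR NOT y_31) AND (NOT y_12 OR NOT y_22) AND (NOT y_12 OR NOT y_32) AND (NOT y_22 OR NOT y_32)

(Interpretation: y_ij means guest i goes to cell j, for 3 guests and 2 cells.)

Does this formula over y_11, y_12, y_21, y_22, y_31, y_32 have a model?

Unsatisfiable

Case y_11 = true:
Unit clause (NOT y_21) forces y_21 = false.
Unit clause (y_22) forces y_22 = true.
Unit clause (NOT y_31) forces y_31 = false.
Unit clause (y_32) forces y_32 = true.
Now (NOT y_32) is unsatisfied and unit — conflict.
Undo y_11 and try y_11 = false.
Unit clause (y_12) forces y_12 = true.
Unit clause (NOT y_22) forces y_22 = false.
Unit clause (y_21) forces y_21 = true.
Unit clause (NOT y_31) forces y_31 = false.
Unit clause (y_32) forces y_32 = true.
Now (NOT y_32) is unsatisfied and unit — conflict.
Both values of y_11 lead to a conflict.
No assignment satisfies every clause.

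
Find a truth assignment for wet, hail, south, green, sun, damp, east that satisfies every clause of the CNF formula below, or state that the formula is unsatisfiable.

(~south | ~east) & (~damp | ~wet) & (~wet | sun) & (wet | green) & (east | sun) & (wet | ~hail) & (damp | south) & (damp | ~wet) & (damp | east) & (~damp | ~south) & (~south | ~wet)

Branch on south: set south = 0.
From the singleton clause (damp), damp = 1.
From the singleton clause (~wet), wet = 0.
From the singleton clause (green), green = 1.
From the singleton clause (~hail), hail = 0.
Branch on east: set east = 0.
From the singleton clause (sun), sun = 1.
All clauses are satisfied.

wet ↦ 0; hail ↦ 0; south ↦ 0; green ↦ 1; sun ↦ 1; damp ↦ 1; east ↦ 0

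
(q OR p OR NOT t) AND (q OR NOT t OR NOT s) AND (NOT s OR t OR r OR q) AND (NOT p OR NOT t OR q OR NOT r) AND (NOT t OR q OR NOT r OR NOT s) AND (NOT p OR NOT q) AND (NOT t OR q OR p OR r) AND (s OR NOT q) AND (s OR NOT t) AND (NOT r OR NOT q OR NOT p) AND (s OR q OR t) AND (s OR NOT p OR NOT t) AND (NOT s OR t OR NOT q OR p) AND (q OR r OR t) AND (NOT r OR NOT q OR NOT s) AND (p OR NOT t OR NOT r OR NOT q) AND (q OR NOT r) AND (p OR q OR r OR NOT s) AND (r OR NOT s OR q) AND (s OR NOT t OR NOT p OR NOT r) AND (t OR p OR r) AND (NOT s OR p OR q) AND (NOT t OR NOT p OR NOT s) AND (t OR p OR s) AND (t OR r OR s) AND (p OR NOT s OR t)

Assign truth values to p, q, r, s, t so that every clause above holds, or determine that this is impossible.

p: false,  q: true,  r: false,  s: true,  t: true

Try p = false.
Try q = true.
The clause (s) is unit, so s = true.
The clause (t) is unit, so t = true.
The clause (NOT r) is unit, so r = false.
Every clause now holds.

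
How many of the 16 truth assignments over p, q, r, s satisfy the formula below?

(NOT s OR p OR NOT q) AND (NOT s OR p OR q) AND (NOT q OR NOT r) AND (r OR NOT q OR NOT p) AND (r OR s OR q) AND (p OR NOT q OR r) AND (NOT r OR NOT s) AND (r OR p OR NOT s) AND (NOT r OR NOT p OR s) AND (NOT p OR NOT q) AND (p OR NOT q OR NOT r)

There are 2^4 = 16 truth assignments over (p, q, r, s).
Check each against the 11 clauses (columns in the order p, q, r, s):
  F F F F  ✗ fails (r OR s OR q)
  F F F T  ✗ fails (NOT s OR p OR q)
  F F T F  ✓ satisfies all
  F F T T  ✗ fails (NOT s OR p OR q)
  F T F F  ✗ fails (p OR NOT q OR r)
  F T F T  ✗ fails (NOT s OR p OR NOT q)
  F T T F  ✗ fails (NOT q OR NOT r)
  F T T T  ✗ fails (NOT s OR p OR NOT q)
  T F F F  ✗ fails (r OR s OR q)
  T F F T  ✓ satisfies all
  T F T F  ✗ fails (NOT r OR NOT p OR s)
  T F T T  ✗ fails (NOT r OR NOT s)
  T T F F  ✗ fails (r OR NOT q OR NOT p)
  T T F T  ✗ fails (r OR NOT q OR NOT p)
  T T T F  ✗ fails (NOT q OR NOT r)
  T T T T  ✗ fails (NOT q OR NOT r)
2 of the 16 rows are models.

2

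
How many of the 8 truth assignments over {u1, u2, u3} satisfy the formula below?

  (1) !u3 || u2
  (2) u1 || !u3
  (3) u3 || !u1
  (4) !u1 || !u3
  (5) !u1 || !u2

2

There are 2^3 = 8 truth assignments over (u1, u2, u3).
Check each against the 5 clauses (columns in the order u1, u2, u3):
  F F F  ✓ satisfies all
  F F T  ✗ fails (!u3 || u2)
  F T F  ✓ satisfies all
  F T T  ✗ fails (u1 || !u3)
  T F F  ✗ fails (u3 || !u1)
  T F T  ✗ fails (!u3 || u2)
  T T F  ✗ fails (u3 || !u1)
  T T T  ✗ fails (!u1 || !u3)
2 of the 8 rows are models.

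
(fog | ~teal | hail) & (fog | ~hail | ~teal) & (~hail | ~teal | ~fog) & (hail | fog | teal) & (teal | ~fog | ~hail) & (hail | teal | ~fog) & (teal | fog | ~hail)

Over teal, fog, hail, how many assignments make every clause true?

There are 2^3 = 8 truth assignments over (teal, fog, hail).
Check each against the 7 clauses (columns in the order teal, fog, hail):
  F F F  ✗ fails (hail | fog | teal)
  F F T  ✗ fails (teal | fog | ~hail)
  F T F  ✗ fails (hail | teal | ~fog)
  F T T  ✗ fails (teal | ~fog | ~hail)
  T F F  ✗ fails (fog | ~teal | hail)
  T F T  ✗ fails (fog | ~hail | ~teal)
  T T F  ✓ satisfies all
  T T T  ✗ fails (~hail | ~teal | ~fog)
1 of the 8 rows is a model.

1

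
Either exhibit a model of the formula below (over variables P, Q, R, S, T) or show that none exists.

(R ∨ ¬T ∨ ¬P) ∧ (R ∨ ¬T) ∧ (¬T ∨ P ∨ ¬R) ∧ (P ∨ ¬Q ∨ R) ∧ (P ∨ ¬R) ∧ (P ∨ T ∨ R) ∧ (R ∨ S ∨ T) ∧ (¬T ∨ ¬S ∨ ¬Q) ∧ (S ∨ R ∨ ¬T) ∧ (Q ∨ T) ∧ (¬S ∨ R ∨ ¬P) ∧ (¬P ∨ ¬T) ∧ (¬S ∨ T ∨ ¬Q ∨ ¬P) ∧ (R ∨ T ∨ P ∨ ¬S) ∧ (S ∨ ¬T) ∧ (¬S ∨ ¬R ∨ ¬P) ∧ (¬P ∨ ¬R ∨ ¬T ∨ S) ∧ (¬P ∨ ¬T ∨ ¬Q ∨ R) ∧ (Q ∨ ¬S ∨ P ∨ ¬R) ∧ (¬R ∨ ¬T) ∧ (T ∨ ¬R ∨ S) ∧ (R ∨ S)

UNSATISFIABLE

Try R = True.
The clause (P) is unit, so P = True.
The clause (¬T) is unit, so T = False.
The clause (Q) is unit, so Q = True.
The clause (¬S) is unit, so S = False.
That conflicts with the unit clause (S).
So R must be the other value — set R = False.
The clause (¬T) is unit, so T = False.
The clause (P) is unit, so P = True.
The clause (S) is unit, so S = True.
That conflicts with the unit clause (¬S).
Neither R = True nor R = False works.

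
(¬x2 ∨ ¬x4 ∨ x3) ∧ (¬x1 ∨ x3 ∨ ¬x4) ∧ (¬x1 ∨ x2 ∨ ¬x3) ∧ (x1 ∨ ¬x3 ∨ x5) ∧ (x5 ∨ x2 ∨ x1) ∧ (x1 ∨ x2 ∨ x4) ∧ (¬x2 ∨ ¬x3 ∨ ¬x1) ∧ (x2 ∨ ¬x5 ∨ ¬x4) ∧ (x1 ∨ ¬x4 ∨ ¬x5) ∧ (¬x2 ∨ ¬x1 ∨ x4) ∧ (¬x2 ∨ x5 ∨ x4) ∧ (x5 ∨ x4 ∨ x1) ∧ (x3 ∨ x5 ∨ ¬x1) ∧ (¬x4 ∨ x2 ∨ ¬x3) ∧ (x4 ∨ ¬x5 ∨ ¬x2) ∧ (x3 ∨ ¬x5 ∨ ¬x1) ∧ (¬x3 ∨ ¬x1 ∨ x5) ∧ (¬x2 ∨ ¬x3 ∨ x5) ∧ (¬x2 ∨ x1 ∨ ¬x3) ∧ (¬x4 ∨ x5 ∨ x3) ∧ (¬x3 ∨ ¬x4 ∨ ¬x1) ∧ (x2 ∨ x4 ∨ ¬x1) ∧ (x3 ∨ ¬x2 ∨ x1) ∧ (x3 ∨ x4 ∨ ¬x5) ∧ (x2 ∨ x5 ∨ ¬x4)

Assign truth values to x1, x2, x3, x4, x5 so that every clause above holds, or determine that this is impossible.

UNSATISFIABLE

Suppose x2 = False.
Suppose x1 = False.
The clause (x5) is unit, so x5 = True.
The clause (x4) is unit, so x4 = True.
Now (¬x4) is unsatisfied and unit — conflict.
That branch fails; take x1 = True instead.
The clause (¬x3) is unit, so x3 = False.
The clause (¬x4) is unit, so x4 = False.
Now (x4) is unsatisfied and unit — conflict.
Neither x1 = True nor x1 = False works.
That branch fails; take x2 = True instead.
Suppose x4 = False.
The clause (¬x1) is unit, so x1 = False.
The clause (x5) is unit, so x5 = True.
Now (¬x5) is unsatisfied and unit — conflict.
That branch fails; take x4 = True instead.
The clause (x3) is unit, so x3 = True.
The clause (¬x1) is unit, so x1 = False.
Now (x1) is unsatisfied and unit — conflict.
Neither x4 = True nor x4 = False works.
Neither x2 = True nor x2 = False works.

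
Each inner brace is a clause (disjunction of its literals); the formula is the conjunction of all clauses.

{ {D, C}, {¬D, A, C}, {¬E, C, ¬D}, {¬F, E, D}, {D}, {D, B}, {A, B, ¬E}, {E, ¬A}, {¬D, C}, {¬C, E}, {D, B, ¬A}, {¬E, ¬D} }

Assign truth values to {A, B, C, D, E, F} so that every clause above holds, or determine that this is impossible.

Unit clause (D) forces D = True.
Unit clause (C) forces C = True.
Unit clause (E) forces E = True.
Now (¬E) is unsatisfied and unit — conflict.

UNSATISFIABLE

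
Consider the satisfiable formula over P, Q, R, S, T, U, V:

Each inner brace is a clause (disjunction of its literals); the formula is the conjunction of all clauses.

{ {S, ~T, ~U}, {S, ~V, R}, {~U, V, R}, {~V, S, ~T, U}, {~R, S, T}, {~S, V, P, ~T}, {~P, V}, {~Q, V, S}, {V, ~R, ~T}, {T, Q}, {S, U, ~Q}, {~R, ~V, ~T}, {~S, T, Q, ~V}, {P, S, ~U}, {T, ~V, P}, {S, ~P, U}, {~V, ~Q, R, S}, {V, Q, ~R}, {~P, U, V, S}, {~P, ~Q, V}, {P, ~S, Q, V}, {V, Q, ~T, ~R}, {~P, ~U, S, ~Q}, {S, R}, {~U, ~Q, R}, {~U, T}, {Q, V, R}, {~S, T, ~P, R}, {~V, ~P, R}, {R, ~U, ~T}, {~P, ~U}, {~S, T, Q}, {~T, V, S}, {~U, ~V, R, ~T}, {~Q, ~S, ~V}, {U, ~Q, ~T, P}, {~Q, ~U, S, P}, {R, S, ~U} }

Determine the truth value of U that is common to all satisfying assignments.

Suppose U = 1.
The clause (T) is unit, so T = 1.
The clause (S) is unit, so S = 1.
The clause (R) is unit, so R = 1.
The clause (V) is unit, so V = 1.
Now (~V) is unsatisfied and unit — conflict.
So every satisfying assignment has U = False.

False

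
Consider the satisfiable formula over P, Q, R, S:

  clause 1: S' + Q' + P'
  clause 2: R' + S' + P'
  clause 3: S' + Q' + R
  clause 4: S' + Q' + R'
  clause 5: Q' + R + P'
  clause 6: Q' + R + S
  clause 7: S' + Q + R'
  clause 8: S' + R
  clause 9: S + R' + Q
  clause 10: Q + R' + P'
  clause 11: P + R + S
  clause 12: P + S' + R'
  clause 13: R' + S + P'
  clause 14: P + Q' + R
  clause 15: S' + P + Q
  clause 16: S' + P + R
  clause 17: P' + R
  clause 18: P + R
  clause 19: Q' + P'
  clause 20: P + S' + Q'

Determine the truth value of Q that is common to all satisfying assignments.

True

Suppose Q = 0.
Try S = 0.
The clause (R') is unit, so R = 0.
The clause (P) is unit, so P = 1.
That conflicts with the unit clause (P').
Backtrack on S: now try S = 1.
The clause (R') is unit, so R = 0.
That conflicts with the unit clause (R).
Both values of S lead to a conflict.
So every satisfying assignment has Q = True.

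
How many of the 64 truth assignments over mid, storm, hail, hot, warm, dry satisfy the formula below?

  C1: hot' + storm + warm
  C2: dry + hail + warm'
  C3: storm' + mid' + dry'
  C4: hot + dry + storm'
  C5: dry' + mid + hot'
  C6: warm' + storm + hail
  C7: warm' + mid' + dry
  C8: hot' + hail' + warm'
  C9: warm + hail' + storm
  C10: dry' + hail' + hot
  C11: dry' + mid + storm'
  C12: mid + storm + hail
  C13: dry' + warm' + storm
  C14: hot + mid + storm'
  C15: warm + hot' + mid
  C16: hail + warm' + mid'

There are 2^6 = 64 truth assignments over (mid, storm, hail, hot, warm, dry).
Split on storm. With storm = 1, the clauses containing storm are satisfied and storm' drops from the rest; 2 of the 2^5 = 32 assignments to the other variables satisfy what remains.
With storm = 0, by the same count on the reduced clause set, 3 assignments work.
(One model: mid=F, storm=F, hail=T, hot=F, warm=T, dry=F.)
Total: 2 + 3 = 5.

5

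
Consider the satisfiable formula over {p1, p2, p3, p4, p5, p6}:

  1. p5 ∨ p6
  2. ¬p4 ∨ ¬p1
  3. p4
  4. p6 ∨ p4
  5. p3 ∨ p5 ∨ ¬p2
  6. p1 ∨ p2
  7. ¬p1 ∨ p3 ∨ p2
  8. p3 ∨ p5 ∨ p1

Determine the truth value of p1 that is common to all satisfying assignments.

False

Suppose p1 = True.
Unit clause (¬p4) forces p4 = False.
Now (p4) is unsatisfied and unit — conflict.
So every satisfying assignment has p1 = False.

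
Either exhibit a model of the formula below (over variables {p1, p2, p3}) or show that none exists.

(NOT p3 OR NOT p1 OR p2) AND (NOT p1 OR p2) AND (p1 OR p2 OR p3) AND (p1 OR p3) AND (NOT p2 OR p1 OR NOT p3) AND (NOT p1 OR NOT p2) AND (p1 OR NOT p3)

UNSATISFIABLE

Try p1 = false.
The clause (p3) is unit, so p3 = true.
That conflicts with the unit clause (NOT p3).
So p1 must be the other value — set p1 = true.
The clause (p2) is unit, so p2 = true.
That conflicts with the unit clause (NOT p2).
Both values of p1 lead to a conflict.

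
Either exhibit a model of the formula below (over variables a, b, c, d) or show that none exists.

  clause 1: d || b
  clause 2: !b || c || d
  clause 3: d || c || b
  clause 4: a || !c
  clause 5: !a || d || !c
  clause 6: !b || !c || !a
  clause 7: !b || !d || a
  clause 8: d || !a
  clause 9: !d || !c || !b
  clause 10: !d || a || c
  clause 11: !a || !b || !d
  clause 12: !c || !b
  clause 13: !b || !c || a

a: true, b: false, c: false, d: true

Try d = true.
Try a = true.
From the singleton clause (!b), b = false.
Every clause is now satisfied; c is unconstrained.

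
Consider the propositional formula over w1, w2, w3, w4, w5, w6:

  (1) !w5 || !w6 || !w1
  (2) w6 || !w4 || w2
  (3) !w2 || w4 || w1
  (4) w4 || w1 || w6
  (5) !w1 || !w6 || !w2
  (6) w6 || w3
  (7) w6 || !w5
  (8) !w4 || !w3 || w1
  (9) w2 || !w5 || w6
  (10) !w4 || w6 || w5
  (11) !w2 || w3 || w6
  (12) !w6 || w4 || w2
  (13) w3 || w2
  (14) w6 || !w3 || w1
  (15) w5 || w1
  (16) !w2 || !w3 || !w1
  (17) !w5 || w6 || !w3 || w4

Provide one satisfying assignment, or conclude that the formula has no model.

w1: true, w2: false, w3: true, w4: true, w5: false, w6: true

Suppose w6 = true.
Suppose w5 = false.
(w1) alone gives w1 = true.
(!w2) alone gives w2 = false.
(w4) alone gives w4 = true.
(w3) alone gives w3 = true.
Every clause now holds.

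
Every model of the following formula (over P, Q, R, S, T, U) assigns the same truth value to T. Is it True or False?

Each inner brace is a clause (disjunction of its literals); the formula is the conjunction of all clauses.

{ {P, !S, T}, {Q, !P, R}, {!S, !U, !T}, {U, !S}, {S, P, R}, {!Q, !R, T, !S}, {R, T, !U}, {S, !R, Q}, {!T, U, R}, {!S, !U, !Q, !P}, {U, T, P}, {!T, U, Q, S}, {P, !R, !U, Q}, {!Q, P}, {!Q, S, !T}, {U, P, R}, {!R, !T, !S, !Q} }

False

Suppose T = true.
Branch on S: set S = false.
Unit clause (!Q) forces Q = false.
Unit clause (!R) forces R = false.
Unit clause (!P) forces P = false.
Now (P) is unsatisfied and unit — conflict.
That branch fails; take S = true instead.
Unit clause (!U) forces U = false.
Now (U) is unsatisfied and unit — conflict.
Neither S = true nor S = false works.
So every satisfying assignment has T = False.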